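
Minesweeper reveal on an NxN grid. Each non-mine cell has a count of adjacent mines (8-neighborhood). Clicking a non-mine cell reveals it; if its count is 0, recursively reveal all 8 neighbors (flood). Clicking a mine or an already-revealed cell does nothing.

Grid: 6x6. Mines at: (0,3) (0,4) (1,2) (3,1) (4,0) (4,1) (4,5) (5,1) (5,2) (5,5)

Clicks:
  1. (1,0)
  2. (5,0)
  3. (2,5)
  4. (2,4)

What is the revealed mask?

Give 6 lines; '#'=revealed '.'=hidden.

Click 1 (1,0) count=0: revealed 6 new [(0,0) (0,1) (1,0) (1,1) (2,0) (2,1)] -> total=6
Click 2 (5,0) count=3: revealed 1 new [(5,0)] -> total=7
Click 3 (2,5) count=0: revealed 14 new [(1,3) (1,4) (1,5) (2,2) (2,3) (2,4) (2,5) (3,2) (3,3) (3,4) (3,5) (4,2) (4,3) (4,4)] -> total=21
Click 4 (2,4) count=0: revealed 0 new [(none)] -> total=21

Answer: ##....
##.###
######
..####
..###.
#.....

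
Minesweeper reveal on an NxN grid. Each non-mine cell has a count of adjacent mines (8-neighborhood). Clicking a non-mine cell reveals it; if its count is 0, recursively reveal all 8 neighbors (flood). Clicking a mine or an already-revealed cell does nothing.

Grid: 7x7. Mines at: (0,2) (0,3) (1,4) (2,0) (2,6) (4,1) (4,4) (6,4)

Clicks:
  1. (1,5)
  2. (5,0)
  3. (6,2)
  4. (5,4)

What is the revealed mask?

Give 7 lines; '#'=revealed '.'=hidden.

Click 1 (1,5) count=2: revealed 1 new [(1,5)] -> total=1
Click 2 (5,0) count=1: revealed 1 new [(5,0)] -> total=2
Click 3 (6,2) count=0: revealed 7 new [(5,1) (5,2) (5,3) (6,0) (6,1) (6,2) (6,3)] -> total=9
Click 4 (5,4) count=2: revealed 1 new [(5,4)] -> total=10

Answer: .......
.....#.
.......
.......
.......
#####..
####...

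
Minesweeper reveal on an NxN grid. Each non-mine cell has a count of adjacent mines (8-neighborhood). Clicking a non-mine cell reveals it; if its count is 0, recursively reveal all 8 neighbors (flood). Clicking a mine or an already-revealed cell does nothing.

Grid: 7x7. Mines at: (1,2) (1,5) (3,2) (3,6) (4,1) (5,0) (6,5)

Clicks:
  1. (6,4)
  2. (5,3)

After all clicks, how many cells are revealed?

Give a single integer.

Click 1 (6,4) count=1: revealed 1 new [(6,4)] -> total=1
Click 2 (5,3) count=0: revealed 18 new [(2,3) (2,4) (2,5) (3,3) (3,4) (3,5) (4,2) (4,3) (4,4) (4,5) (5,1) (5,2) (5,3) (5,4) (5,5) (6,1) (6,2) (6,3)] -> total=19

Answer: 19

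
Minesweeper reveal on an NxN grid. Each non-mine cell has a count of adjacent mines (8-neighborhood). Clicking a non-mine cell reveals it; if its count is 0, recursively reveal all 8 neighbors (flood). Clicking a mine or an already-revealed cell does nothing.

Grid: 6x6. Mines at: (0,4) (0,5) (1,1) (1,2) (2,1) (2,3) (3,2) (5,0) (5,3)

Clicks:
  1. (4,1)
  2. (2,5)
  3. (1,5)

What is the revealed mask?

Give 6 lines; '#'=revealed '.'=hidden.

Answer: ......
....##
....##
....##
.#..##
....##

Derivation:
Click 1 (4,1) count=2: revealed 1 new [(4,1)] -> total=1
Click 2 (2,5) count=0: revealed 10 new [(1,4) (1,5) (2,4) (2,5) (3,4) (3,5) (4,4) (4,5) (5,4) (5,5)] -> total=11
Click 3 (1,5) count=2: revealed 0 new [(none)] -> total=11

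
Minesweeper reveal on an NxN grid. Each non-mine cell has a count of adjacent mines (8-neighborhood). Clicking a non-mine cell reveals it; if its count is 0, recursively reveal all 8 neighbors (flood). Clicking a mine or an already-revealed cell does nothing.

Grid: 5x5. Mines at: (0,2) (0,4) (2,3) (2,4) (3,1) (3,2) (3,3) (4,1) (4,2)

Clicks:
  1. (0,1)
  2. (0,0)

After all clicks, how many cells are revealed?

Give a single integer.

Click 1 (0,1) count=1: revealed 1 new [(0,1)] -> total=1
Click 2 (0,0) count=0: revealed 5 new [(0,0) (1,0) (1,1) (2,0) (2,1)] -> total=6

Answer: 6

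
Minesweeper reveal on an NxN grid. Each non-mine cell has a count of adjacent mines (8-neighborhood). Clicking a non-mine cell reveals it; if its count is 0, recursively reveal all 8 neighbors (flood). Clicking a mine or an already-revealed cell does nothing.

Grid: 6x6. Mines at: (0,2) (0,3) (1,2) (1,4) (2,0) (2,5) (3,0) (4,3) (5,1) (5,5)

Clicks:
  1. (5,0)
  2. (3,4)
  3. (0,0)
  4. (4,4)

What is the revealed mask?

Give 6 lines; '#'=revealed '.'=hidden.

Click 1 (5,0) count=1: revealed 1 new [(5,0)] -> total=1
Click 2 (3,4) count=2: revealed 1 new [(3,4)] -> total=2
Click 3 (0,0) count=0: revealed 4 new [(0,0) (0,1) (1,0) (1,1)] -> total=6
Click 4 (4,4) count=2: revealed 1 new [(4,4)] -> total=7

Answer: ##....
##....
......
....#.
....#.
#.....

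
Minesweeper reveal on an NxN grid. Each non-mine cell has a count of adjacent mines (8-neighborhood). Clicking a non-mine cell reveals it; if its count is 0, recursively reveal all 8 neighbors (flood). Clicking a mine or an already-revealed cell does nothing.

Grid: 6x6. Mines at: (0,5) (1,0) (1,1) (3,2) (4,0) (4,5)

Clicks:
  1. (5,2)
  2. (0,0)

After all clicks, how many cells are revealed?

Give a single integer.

Click 1 (5,2) count=0: revealed 8 new [(4,1) (4,2) (4,3) (4,4) (5,1) (5,2) (5,3) (5,4)] -> total=8
Click 2 (0,0) count=2: revealed 1 new [(0,0)] -> total=9

Answer: 9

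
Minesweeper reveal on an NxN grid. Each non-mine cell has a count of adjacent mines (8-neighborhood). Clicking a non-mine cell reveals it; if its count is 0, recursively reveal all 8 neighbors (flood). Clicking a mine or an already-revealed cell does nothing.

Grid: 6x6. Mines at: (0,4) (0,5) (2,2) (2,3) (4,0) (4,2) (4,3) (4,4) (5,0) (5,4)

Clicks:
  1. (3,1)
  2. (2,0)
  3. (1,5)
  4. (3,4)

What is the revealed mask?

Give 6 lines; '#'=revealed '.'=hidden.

Answer: ####..
####.#
##....
##..#.
......
......

Derivation:
Click 1 (3,1) count=3: revealed 1 new [(3,1)] -> total=1
Click 2 (2,0) count=0: revealed 11 new [(0,0) (0,1) (0,2) (0,3) (1,0) (1,1) (1,2) (1,3) (2,0) (2,1) (3,0)] -> total=12
Click 3 (1,5) count=2: revealed 1 new [(1,5)] -> total=13
Click 4 (3,4) count=3: revealed 1 new [(3,4)] -> total=14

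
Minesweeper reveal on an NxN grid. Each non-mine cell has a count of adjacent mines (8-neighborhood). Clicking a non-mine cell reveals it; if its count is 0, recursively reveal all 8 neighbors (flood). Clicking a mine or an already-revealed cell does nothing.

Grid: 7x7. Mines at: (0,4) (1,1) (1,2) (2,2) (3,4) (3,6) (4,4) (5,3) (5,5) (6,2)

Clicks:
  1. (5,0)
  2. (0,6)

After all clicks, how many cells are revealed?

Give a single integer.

Click 1 (5,0) count=0: revealed 13 new [(2,0) (2,1) (3,0) (3,1) (3,2) (4,0) (4,1) (4,2) (5,0) (5,1) (5,2) (6,0) (6,1)] -> total=13
Click 2 (0,6) count=0: revealed 6 new [(0,5) (0,6) (1,5) (1,6) (2,5) (2,6)] -> total=19

Answer: 19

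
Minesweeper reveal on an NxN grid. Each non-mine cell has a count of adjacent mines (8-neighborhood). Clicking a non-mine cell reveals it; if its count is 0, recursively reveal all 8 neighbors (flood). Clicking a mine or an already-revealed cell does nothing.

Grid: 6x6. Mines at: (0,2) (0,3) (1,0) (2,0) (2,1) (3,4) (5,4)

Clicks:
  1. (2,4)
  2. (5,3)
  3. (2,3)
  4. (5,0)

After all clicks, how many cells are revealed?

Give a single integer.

Click 1 (2,4) count=1: revealed 1 new [(2,4)] -> total=1
Click 2 (5,3) count=1: revealed 1 new [(5,3)] -> total=2
Click 3 (2,3) count=1: revealed 1 new [(2,3)] -> total=3
Click 4 (5,0) count=0: revealed 11 new [(3,0) (3,1) (3,2) (3,3) (4,0) (4,1) (4,2) (4,3) (5,0) (5,1) (5,2)] -> total=14

Answer: 14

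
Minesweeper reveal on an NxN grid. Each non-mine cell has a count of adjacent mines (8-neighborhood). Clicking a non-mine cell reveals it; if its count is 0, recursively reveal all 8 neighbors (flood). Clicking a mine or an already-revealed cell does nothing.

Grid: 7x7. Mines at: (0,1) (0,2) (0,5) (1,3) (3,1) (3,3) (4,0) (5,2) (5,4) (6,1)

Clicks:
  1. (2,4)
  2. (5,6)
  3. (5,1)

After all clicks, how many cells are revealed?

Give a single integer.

Click 1 (2,4) count=2: revealed 1 new [(2,4)] -> total=1
Click 2 (5,6) count=0: revealed 15 new [(1,4) (1,5) (1,6) (2,5) (2,6) (3,4) (3,5) (3,6) (4,4) (4,5) (4,6) (5,5) (5,6) (6,5) (6,6)] -> total=16
Click 3 (5,1) count=3: revealed 1 new [(5,1)] -> total=17

Answer: 17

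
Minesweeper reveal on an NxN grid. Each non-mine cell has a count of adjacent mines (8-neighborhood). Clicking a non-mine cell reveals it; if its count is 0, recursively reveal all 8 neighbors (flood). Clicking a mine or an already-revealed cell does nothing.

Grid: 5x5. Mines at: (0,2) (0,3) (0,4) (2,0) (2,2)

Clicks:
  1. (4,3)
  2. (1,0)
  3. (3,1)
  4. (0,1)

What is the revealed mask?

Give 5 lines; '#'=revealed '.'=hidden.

Click 1 (4,3) count=0: revealed 14 new [(1,3) (1,4) (2,3) (2,4) (3,0) (3,1) (3,2) (3,3) (3,4) (4,0) (4,1) (4,2) (4,3) (4,4)] -> total=14
Click 2 (1,0) count=1: revealed 1 new [(1,0)] -> total=15
Click 3 (3,1) count=2: revealed 0 new [(none)] -> total=15
Click 4 (0,1) count=1: revealed 1 new [(0,1)] -> total=16

Answer: .#...
#..##
...##
#####
#####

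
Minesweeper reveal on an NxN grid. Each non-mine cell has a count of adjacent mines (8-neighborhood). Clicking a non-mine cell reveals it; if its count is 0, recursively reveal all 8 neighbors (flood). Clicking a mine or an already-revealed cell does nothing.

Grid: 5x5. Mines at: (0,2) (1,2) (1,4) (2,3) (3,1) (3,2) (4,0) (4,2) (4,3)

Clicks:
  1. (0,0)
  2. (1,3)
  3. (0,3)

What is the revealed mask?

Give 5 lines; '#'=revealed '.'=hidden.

Click 1 (0,0) count=0: revealed 6 new [(0,0) (0,1) (1,0) (1,1) (2,0) (2,1)] -> total=6
Click 2 (1,3) count=4: revealed 1 new [(1,3)] -> total=7
Click 3 (0,3) count=3: revealed 1 new [(0,3)] -> total=8

Answer: ##.#.
##.#.
##...
.....
.....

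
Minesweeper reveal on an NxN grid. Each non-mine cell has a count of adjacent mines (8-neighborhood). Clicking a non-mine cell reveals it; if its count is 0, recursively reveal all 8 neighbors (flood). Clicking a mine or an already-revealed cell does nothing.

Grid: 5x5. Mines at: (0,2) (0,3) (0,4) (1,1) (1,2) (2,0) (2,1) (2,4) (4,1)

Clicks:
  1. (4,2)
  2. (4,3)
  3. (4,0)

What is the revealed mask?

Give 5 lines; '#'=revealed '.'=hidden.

Click 1 (4,2) count=1: revealed 1 new [(4,2)] -> total=1
Click 2 (4,3) count=0: revealed 5 new [(3,2) (3,3) (3,4) (4,3) (4,4)] -> total=6
Click 3 (4,0) count=1: revealed 1 new [(4,0)] -> total=7

Answer: .....
.....
.....
..###
#.###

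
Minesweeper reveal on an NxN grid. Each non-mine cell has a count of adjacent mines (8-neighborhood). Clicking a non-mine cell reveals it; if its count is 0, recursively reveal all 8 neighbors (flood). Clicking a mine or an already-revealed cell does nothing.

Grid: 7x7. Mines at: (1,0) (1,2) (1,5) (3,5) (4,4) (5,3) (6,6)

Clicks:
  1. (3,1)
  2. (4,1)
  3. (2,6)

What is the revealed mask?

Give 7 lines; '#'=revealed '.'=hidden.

Click 1 (3,1) count=0: revealed 18 new [(2,0) (2,1) (2,2) (2,3) (3,0) (3,1) (3,2) (3,3) (4,0) (4,1) (4,2) (4,3) (5,0) (5,1) (5,2) (6,0) (6,1) (6,2)] -> total=18
Click 2 (4,1) count=0: revealed 0 new [(none)] -> total=18
Click 3 (2,6) count=2: revealed 1 new [(2,6)] -> total=19

Answer: .......
.......
####..#
####...
####...
###....
###....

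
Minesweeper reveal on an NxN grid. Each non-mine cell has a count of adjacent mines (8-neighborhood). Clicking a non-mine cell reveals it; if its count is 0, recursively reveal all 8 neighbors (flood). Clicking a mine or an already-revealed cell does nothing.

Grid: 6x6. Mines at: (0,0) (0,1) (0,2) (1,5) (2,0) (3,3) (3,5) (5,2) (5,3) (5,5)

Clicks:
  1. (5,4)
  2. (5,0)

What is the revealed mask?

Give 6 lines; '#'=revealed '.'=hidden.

Click 1 (5,4) count=2: revealed 1 new [(5,4)] -> total=1
Click 2 (5,0) count=0: revealed 6 new [(3,0) (3,1) (4,0) (4,1) (5,0) (5,1)] -> total=7

Answer: ......
......
......
##....
##....
##..#.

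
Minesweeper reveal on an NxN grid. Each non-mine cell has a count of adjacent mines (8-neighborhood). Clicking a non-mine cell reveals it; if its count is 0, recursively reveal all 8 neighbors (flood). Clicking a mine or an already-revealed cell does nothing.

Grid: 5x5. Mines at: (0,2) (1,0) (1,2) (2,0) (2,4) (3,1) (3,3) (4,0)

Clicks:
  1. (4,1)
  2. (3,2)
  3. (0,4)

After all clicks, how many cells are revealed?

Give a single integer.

Click 1 (4,1) count=2: revealed 1 new [(4,1)] -> total=1
Click 2 (3,2) count=2: revealed 1 new [(3,2)] -> total=2
Click 3 (0,4) count=0: revealed 4 new [(0,3) (0,4) (1,3) (1,4)] -> total=6

Answer: 6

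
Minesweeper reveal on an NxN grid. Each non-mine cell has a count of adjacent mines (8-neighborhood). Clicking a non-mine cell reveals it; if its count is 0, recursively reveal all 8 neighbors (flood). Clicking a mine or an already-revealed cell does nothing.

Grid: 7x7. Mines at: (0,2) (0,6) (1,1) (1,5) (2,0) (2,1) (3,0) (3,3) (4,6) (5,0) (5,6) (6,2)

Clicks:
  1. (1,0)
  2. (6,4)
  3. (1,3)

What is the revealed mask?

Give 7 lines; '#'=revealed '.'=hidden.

Answer: .......
#..#...
.......
.......
...###.
...###.
...###.

Derivation:
Click 1 (1,0) count=3: revealed 1 new [(1,0)] -> total=1
Click 2 (6,4) count=0: revealed 9 new [(4,3) (4,4) (4,5) (5,3) (5,4) (5,5) (6,3) (6,4) (6,5)] -> total=10
Click 3 (1,3) count=1: revealed 1 new [(1,3)] -> total=11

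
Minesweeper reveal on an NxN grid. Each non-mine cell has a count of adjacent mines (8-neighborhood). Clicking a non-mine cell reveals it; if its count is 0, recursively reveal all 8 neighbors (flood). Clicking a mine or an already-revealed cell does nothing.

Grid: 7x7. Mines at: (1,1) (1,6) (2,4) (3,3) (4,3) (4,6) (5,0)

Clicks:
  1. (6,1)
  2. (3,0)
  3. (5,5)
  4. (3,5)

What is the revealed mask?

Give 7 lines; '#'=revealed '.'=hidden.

Answer: .......
.......
###....
###..#.
###....
.....#.
.#.....

Derivation:
Click 1 (6,1) count=1: revealed 1 new [(6,1)] -> total=1
Click 2 (3,0) count=0: revealed 9 new [(2,0) (2,1) (2,2) (3,0) (3,1) (3,2) (4,0) (4,1) (4,2)] -> total=10
Click 3 (5,5) count=1: revealed 1 new [(5,5)] -> total=11
Click 4 (3,5) count=2: revealed 1 new [(3,5)] -> total=12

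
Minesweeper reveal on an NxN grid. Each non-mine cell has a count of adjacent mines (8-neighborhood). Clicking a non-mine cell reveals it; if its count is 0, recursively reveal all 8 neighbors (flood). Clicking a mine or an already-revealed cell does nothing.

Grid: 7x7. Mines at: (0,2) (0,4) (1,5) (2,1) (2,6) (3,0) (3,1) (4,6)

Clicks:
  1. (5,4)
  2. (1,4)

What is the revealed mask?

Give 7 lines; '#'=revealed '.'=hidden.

Answer: .......
..###..
..####.
..####.
######.
#######
#######

Derivation:
Click 1 (5,4) count=0: revealed 31 new [(1,2) (1,3) (1,4) (2,2) (2,3) (2,4) (2,5) (3,2) (3,3) (3,4) (3,5) (4,0) (4,1) (4,2) (4,3) (4,4) (4,5) (5,0) (5,1) (5,2) (5,3) (5,4) (5,5) (5,6) (6,0) (6,1) (6,2) (6,3) (6,4) (6,5) (6,6)] -> total=31
Click 2 (1,4) count=2: revealed 0 new [(none)] -> total=31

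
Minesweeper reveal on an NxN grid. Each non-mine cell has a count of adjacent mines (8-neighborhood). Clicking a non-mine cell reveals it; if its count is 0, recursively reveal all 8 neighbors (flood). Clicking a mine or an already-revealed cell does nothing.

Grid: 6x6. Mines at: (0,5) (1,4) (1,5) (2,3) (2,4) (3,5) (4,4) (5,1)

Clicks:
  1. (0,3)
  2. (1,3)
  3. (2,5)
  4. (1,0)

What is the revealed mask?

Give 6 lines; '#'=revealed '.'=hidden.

Click 1 (0,3) count=1: revealed 1 new [(0,3)] -> total=1
Click 2 (1,3) count=3: revealed 1 new [(1,3)] -> total=2
Click 3 (2,5) count=4: revealed 1 new [(2,5)] -> total=3
Click 4 (1,0) count=0: revealed 15 new [(0,0) (0,1) (0,2) (1,0) (1,1) (1,2) (2,0) (2,1) (2,2) (3,0) (3,1) (3,2) (4,0) (4,1) (4,2)] -> total=18

Answer: ####..
####..
###..#
###...
###...
......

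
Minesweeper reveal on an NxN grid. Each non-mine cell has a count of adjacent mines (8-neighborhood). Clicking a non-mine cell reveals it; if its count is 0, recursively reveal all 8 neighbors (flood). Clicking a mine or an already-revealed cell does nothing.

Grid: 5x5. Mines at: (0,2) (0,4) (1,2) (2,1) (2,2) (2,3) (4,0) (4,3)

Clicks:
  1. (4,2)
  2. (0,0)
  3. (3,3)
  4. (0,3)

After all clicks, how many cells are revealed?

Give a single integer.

Click 1 (4,2) count=1: revealed 1 new [(4,2)] -> total=1
Click 2 (0,0) count=0: revealed 4 new [(0,0) (0,1) (1,0) (1,1)] -> total=5
Click 3 (3,3) count=3: revealed 1 new [(3,3)] -> total=6
Click 4 (0,3) count=3: revealed 1 new [(0,3)] -> total=7

Answer: 7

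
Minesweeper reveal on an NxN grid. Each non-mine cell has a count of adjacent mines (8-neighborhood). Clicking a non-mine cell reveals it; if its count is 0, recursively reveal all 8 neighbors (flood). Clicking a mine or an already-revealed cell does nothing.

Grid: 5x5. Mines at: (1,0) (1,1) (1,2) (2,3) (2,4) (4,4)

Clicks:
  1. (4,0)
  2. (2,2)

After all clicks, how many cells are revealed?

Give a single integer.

Click 1 (4,0) count=0: revealed 11 new [(2,0) (2,1) (2,2) (3,0) (3,1) (3,2) (3,3) (4,0) (4,1) (4,2) (4,3)] -> total=11
Click 2 (2,2) count=3: revealed 0 new [(none)] -> total=11

Answer: 11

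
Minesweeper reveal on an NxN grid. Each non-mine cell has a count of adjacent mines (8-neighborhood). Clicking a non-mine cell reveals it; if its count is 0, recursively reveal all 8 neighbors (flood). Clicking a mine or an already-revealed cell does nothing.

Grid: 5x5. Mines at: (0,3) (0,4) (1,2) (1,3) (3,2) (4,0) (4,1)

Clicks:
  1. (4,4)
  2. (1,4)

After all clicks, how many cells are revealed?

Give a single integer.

Click 1 (4,4) count=0: revealed 6 new [(2,3) (2,4) (3,3) (3,4) (4,3) (4,4)] -> total=6
Click 2 (1,4) count=3: revealed 1 new [(1,4)] -> total=7

Answer: 7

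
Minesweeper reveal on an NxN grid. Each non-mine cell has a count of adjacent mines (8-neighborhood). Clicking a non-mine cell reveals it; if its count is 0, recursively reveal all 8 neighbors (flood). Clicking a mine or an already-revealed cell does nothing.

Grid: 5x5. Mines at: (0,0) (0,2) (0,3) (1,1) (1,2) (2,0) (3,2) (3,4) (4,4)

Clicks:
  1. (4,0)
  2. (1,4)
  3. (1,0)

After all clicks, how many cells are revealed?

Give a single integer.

Click 1 (4,0) count=0: revealed 4 new [(3,0) (3,1) (4,0) (4,1)] -> total=4
Click 2 (1,4) count=1: revealed 1 new [(1,4)] -> total=5
Click 3 (1,0) count=3: revealed 1 new [(1,0)] -> total=6

Answer: 6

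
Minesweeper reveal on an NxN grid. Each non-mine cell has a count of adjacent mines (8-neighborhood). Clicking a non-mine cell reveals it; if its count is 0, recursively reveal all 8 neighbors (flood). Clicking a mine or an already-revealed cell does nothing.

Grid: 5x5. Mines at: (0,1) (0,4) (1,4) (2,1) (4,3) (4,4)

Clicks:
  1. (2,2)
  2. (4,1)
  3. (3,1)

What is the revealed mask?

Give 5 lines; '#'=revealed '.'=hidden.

Answer: .....
.....
..#..
###..
###..

Derivation:
Click 1 (2,2) count=1: revealed 1 new [(2,2)] -> total=1
Click 2 (4,1) count=0: revealed 6 new [(3,0) (3,1) (3,2) (4,0) (4,1) (4,2)] -> total=7
Click 3 (3,1) count=1: revealed 0 new [(none)] -> total=7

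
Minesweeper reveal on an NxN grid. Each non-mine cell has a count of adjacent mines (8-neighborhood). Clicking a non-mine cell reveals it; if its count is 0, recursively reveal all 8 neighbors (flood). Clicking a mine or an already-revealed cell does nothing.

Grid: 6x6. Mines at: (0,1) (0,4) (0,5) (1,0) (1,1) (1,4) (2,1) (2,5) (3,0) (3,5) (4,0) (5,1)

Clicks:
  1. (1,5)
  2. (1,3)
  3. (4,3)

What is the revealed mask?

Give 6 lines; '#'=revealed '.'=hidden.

Click 1 (1,5) count=4: revealed 1 new [(1,5)] -> total=1
Click 2 (1,3) count=2: revealed 1 new [(1,3)] -> total=2
Click 3 (4,3) count=0: revealed 14 new [(2,2) (2,3) (2,4) (3,2) (3,3) (3,4) (4,2) (4,3) (4,4) (4,5) (5,2) (5,3) (5,4) (5,5)] -> total=16

Answer: ......
...#.#
..###.
..###.
..####
..####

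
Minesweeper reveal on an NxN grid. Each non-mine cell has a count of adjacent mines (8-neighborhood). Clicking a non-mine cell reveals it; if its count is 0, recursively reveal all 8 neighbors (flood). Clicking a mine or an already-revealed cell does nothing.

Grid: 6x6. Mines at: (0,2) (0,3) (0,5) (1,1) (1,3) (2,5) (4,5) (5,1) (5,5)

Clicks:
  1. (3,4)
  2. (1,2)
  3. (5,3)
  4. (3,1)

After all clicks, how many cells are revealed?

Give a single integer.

Click 1 (3,4) count=2: revealed 1 new [(3,4)] -> total=1
Click 2 (1,2) count=4: revealed 1 new [(1,2)] -> total=2
Click 3 (5,3) count=0: revealed 17 new [(2,0) (2,1) (2,2) (2,3) (2,4) (3,0) (3,1) (3,2) (3,3) (4,0) (4,1) (4,2) (4,3) (4,4) (5,2) (5,3) (5,4)] -> total=19
Click 4 (3,1) count=0: revealed 0 new [(none)] -> total=19

Answer: 19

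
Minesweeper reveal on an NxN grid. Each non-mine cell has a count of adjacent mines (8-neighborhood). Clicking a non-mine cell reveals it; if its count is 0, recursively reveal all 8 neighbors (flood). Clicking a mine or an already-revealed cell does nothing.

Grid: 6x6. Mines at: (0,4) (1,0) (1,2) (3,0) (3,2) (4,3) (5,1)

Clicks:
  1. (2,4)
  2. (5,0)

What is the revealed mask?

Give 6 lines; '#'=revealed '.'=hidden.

Click 1 (2,4) count=0: revealed 13 new [(1,3) (1,4) (1,5) (2,3) (2,4) (2,5) (3,3) (3,4) (3,5) (4,4) (4,5) (5,4) (5,5)] -> total=13
Click 2 (5,0) count=1: revealed 1 new [(5,0)] -> total=14

Answer: ......
...###
...###
...###
....##
#...##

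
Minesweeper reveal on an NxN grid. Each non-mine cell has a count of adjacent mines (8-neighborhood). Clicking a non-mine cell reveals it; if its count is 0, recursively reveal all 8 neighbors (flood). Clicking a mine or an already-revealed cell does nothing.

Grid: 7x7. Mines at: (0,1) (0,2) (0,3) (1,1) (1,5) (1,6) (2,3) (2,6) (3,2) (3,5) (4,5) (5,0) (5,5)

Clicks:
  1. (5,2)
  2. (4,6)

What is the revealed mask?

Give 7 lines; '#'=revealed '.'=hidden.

Click 1 (5,2) count=0: revealed 12 new [(4,1) (4,2) (4,3) (4,4) (5,1) (5,2) (5,3) (5,4) (6,1) (6,2) (6,3) (6,4)] -> total=12
Click 2 (4,6) count=3: revealed 1 new [(4,6)] -> total=13

Answer: .......
.......
.......
.......
.####.#
.####..
.####..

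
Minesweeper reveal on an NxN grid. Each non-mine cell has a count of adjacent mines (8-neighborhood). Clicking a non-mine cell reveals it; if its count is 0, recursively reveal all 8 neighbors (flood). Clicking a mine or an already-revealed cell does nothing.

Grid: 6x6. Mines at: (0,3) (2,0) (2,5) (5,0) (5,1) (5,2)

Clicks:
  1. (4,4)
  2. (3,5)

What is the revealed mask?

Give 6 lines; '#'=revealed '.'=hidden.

Click 1 (4,4) count=0: revealed 21 new [(1,1) (1,2) (1,3) (1,4) (2,1) (2,2) (2,3) (2,4) (3,1) (3,2) (3,3) (3,4) (3,5) (4,1) (4,2) (4,3) (4,4) (4,5) (5,3) (5,4) (5,5)] -> total=21
Click 2 (3,5) count=1: revealed 0 new [(none)] -> total=21

Answer: ......
.####.
.####.
.#####
.#####
...###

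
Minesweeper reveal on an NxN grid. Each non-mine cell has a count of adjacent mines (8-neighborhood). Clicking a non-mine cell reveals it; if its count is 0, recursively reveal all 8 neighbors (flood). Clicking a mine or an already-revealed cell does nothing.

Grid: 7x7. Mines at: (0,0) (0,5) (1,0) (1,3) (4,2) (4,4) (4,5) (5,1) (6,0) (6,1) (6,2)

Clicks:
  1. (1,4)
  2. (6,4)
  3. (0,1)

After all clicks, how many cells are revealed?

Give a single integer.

Click 1 (1,4) count=2: revealed 1 new [(1,4)] -> total=1
Click 2 (6,4) count=0: revealed 8 new [(5,3) (5,4) (5,5) (5,6) (6,3) (6,4) (6,5) (6,6)] -> total=9
Click 3 (0,1) count=2: revealed 1 new [(0,1)] -> total=10

Answer: 10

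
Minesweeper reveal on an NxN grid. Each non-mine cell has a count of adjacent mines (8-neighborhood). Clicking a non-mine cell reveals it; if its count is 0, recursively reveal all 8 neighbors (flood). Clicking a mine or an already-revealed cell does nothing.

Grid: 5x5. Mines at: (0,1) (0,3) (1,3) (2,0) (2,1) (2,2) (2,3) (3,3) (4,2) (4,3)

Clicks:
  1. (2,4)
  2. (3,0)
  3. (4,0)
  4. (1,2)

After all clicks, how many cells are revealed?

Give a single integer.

Click 1 (2,4) count=3: revealed 1 new [(2,4)] -> total=1
Click 2 (3,0) count=2: revealed 1 new [(3,0)] -> total=2
Click 3 (4,0) count=0: revealed 3 new [(3,1) (4,0) (4,1)] -> total=5
Click 4 (1,2) count=6: revealed 1 new [(1,2)] -> total=6

Answer: 6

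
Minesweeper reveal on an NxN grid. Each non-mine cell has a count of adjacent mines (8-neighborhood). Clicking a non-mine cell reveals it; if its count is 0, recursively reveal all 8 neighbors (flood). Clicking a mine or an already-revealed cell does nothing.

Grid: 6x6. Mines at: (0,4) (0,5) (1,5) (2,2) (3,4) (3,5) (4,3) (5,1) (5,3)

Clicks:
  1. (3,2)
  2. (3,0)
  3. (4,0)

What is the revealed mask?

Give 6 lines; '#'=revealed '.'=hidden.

Click 1 (3,2) count=2: revealed 1 new [(3,2)] -> total=1
Click 2 (3,0) count=0: revealed 14 new [(0,0) (0,1) (0,2) (0,3) (1,0) (1,1) (1,2) (1,3) (2,0) (2,1) (3,0) (3,1) (4,0) (4,1)] -> total=15
Click 3 (4,0) count=1: revealed 0 new [(none)] -> total=15

Answer: ####..
####..
##....
###...
##....
......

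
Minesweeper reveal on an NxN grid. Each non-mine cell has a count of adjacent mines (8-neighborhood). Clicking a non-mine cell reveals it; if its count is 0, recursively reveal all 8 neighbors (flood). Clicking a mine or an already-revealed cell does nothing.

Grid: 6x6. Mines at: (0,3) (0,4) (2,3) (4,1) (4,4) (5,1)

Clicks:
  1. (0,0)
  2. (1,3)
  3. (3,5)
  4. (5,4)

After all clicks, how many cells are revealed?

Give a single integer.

Answer: 15

Derivation:
Click 1 (0,0) count=0: revealed 12 new [(0,0) (0,1) (0,2) (1,0) (1,1) (1,2) (2,0) (2,1) (2,2) (3,0) (3,1) (3,2)] -> total=12
Click 2 (1,3) count=3: revealed 1 new [(1,3)] -> total=13
Click 3 (3,5) count=1: revealed 1 new [(3,5)] -> total=14
Click 4 (5,4) count=1: revealed 1 new [(5,4)] -> total=15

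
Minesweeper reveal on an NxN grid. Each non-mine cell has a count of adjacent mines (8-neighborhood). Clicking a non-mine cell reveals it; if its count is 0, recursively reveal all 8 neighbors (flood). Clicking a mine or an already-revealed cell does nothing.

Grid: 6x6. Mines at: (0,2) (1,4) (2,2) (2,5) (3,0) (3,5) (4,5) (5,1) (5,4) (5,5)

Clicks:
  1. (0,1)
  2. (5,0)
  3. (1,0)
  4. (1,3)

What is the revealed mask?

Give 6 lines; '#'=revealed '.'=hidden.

Click 1 (0,1) count=1: revealed 1 new [(0,1)] -> total=1
Click 2 (5,0) count=1: revealed 1 new [(5,0)] -> total=2
Click 3 (1,0) count=0: revealed 5 new [(0,0) (1,0) (1,1) (2,0) (2,1)] -> total=7
Click 4 (1,3) count=3: revealed 1 new [(1,3)] -> total=8

Answer: ##....
##.#..
##....
......
......
#.....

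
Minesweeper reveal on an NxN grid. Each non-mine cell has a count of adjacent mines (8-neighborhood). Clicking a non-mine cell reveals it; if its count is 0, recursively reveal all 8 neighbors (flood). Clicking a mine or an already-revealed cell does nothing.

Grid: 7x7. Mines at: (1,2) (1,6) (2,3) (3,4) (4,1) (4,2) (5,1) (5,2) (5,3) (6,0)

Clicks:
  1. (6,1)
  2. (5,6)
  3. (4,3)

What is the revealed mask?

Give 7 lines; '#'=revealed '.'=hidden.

Click 1 (6,1) count=3: revealed 1 new [(6,1)] -> total=1
Click 2 (5,6) count=0: revealed 13 new [(2,5) (2,6) (3,5) (3,6) (4,4) (4,5) (4,6) (5,4) (5,5) (5,6) (6,4) (6,5) (6,6)] -> total=14
Click 3 (4,3) count=4: revealed 1 new [(4,3)] -> total=15

Answer: .......
.......
.....##
.....##
...####
....###
.#..###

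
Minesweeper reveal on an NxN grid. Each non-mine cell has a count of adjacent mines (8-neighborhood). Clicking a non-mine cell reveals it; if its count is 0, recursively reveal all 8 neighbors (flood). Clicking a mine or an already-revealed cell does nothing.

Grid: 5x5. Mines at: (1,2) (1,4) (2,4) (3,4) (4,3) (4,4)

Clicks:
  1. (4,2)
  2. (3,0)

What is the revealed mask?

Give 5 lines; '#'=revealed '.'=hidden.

Answer: ##...
##...
###..
###..
###..

Derivation:
Click 1 (4,2) count=1: revealed 1 new [(4,2)] -> total=1
Click 2 (3,0) count=0: revealed 12 new [(0,0) (0,1) (1,0) (1,1) (2,0) (2,1) (2,2) (3,0) (3,1) (3,2) (4,0) (4,1)] -> total=13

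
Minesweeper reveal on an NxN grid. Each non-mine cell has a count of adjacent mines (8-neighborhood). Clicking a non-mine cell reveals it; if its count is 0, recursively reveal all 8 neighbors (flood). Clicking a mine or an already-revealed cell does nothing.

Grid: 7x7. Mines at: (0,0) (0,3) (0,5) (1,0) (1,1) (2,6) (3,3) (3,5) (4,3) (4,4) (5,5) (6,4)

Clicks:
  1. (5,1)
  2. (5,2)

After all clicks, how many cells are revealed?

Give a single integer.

Answer: 17

Derivation:
Click 1 (5,1) count=0: revealed 17 new [(2,0) (2,1) (2,2) (3,0) (3,1) (3,2) (4,0) (4,1) (4,2) (5,0) (5,1) (5,2) (5,3) (6,0) (6,1) (6,2) (6,3)] -> total=17
Click 2 (5,2) count=1: revealed 0 new [(none)] -> total=17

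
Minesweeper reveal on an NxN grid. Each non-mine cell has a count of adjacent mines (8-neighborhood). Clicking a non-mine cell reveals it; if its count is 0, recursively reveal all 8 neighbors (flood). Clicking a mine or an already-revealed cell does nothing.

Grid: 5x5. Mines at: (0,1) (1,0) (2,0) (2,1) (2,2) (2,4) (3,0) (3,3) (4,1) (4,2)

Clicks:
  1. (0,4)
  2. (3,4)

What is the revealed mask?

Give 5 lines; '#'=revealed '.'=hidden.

Click 1 (0,4) count=0: revealed 6 new [(0,2) (0,3) (0,4) (1,2) (1,3) (1,4)] -> total=6
Click 2 (3,4) count=2: revealed 1 new [(3,4)] -> total=7

Answer: ..###
..###
.....
....#
.....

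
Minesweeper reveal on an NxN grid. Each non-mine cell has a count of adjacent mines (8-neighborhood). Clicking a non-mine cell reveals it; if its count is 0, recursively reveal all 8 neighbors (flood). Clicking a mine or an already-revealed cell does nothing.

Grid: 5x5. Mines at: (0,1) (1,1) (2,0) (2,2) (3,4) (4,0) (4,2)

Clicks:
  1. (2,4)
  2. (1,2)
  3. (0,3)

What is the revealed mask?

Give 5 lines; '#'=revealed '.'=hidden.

Click 1 (2,4) count=1: revealed 1 new [(2,4)] -> total=1
Click 2 (1,2) count=3: revealed 1 new [(1,2)] -> total=2
Click 3 (0,3) count=0: revealed 6 new [(0,2) (0,3) (0,4) (1,3) (1,4) (2,3)] -> total=8

Answer: ..###
..###
...##
.....
.....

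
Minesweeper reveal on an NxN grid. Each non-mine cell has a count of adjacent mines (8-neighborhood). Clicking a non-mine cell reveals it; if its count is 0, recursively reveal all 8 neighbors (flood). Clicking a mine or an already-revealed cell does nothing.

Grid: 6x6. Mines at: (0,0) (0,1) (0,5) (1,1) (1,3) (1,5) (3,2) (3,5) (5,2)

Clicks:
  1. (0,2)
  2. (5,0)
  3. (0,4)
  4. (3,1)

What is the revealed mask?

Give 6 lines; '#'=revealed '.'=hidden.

Click 1 (0,2) count=3: revealed 1 new [(0,2)] -> total=1
Click 2 (5,0) count=0: revealed 8 new [(2,0) (2,1) (3,0) (3,1) (4,0) (4,1) (5,0) (5,1)] -> total=9
Click 3 (0,4) count=3: revealed 1 new [(0,4)] -> total=10
Click 4 (3,1) count=1: revealed 0 new [(none)] -> total=10

Answer: ..#.#.
......
##....
##....
##....
##....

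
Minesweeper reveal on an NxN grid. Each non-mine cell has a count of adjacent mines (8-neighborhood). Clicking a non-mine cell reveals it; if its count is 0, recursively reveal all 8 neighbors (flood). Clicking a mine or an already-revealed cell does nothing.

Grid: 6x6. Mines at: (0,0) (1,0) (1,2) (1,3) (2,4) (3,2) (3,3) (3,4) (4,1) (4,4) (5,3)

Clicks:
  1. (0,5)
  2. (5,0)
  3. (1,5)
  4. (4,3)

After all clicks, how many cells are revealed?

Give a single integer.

Click 1 (0,5) count=0: revealed 4 new [(0,4) (0,5) (1,4) (1,5)] -> total=4
Click 2 (5,0) count=1: revealed 1 new [(5,0)] -> total=5
Click 3 (1,5) count=1: revealed 0 new [(none)] -> total=5
Click 4 (4,3) count=5: revealed 1 new [(4,3)] -> total=6

Answer: 6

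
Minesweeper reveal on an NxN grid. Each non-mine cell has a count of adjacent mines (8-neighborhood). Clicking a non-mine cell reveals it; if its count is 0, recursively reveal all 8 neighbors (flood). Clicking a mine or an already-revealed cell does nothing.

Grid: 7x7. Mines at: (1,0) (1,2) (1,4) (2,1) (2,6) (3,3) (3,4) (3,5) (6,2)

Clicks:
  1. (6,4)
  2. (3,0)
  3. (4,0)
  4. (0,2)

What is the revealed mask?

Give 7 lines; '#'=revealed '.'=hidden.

Answer: ..#....
.......
.......
###....
#######
#######
##.####

Derivation:
Click 1 (6,4) count=0: revealed 12 new [(4,3) (4,4) (4,5) (4,6) (5,3) (5,4) (5,5) (5,6) (6,3) (6,4) (6,5) (6,6)] -> total=12
Click 2 (3,0) count=1: revealed 1 new [(3,0)] -> total=13
Click 3 (4,0) count=0: revealed 10 new [(3,1) (3,2) (4,0) (4,1) (4,2) (5,0) (5,1) (5,2) (6,0) (6,1)] -> total=23
Click 4 (0,2) count=1: revealed 1 new [(0,2)] -> total=24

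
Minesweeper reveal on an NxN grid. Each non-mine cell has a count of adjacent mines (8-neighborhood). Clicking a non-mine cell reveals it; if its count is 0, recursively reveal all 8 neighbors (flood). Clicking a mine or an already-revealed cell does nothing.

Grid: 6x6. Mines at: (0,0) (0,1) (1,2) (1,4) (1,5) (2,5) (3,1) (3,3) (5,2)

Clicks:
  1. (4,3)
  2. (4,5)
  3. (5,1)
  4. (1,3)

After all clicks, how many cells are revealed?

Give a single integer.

Answer: 10

Derivation:
Click 1 (4,3) count=2: revealed 1 new [(4,3)] -> total=1
Click 2 (4,5) count=0: revealed 7 new [(3,4) (3,5) (4,4) (4,5) (5,3) (5,4) (5,5)] -> total=8
Click 3 (5,1) count=1: revealed 1 new [(5,1)] -> total=9
Click 4 (1,3) count=2: revealed 1 new [(1,3)] -> total=10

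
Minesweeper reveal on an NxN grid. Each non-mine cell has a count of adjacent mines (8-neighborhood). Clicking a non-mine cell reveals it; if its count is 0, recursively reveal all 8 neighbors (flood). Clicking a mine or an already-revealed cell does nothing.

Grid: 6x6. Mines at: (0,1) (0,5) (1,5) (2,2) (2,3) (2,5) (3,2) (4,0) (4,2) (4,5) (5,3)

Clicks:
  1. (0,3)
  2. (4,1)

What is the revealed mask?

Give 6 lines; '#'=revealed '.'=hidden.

Answer: ..###.
..###.
......
......
.#....
......

Derivation:
Click 1 (0,3) count=0: revealed 6 new [(0,2) (0,3) (0,4) (1,2) (1,3) (1,4)] -> total=6
Click 2 (4,1) count=3: revealed 1 new [(4,1)] -> total=7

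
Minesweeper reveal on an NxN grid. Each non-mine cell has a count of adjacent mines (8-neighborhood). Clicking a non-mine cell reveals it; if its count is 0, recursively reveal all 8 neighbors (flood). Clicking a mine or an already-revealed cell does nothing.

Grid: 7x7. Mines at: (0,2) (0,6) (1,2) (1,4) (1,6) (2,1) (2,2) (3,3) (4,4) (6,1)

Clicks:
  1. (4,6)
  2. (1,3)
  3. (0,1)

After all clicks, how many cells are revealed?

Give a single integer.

Click 1 (4,6) count=0: revealed 16 new [(2,5) (2,6) (3,5) (3,6) (4,5) (4,6) (5,2) (5,3) (5,4) (5,5) (5,6) (6,2) (6,3) (6,4) (6,5) (6,6)] -> total=16
Click 2 (1,3) count=4: revealed 1 new [(1,3)] -> total=17
Click 3 (0,1) count=2: revealed 1 new [(0,1)] -> total=18

Answer: 18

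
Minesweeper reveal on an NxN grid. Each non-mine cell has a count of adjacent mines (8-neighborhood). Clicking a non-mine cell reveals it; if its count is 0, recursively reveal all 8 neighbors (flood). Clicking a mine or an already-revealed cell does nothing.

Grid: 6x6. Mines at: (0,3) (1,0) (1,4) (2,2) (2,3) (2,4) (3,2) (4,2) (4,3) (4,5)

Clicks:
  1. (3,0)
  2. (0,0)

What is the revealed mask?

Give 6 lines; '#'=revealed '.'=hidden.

Answer: #.....
......
##....
##....
##....
##....

Derivation:
Click 1 (3,0) count=0: revealed 8 new [(2,0) (2,1) (3,0) (3,1) (4,0) (4,1) (5,0) (5,1)] -> total=8
Click 2 (0,0) count=1: revealed 1 new [(0,0)] -> total=9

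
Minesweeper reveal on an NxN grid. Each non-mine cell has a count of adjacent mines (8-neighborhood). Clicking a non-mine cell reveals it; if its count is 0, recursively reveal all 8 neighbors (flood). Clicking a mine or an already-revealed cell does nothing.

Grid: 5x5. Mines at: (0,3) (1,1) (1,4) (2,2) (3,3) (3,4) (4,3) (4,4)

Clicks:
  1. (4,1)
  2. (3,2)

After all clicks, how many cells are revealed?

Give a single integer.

Answer: 8

Derivation:
Click 1 (4,1) count=0: revealed 8 new [(2,0) (2,1) (3,0) (3,1) (3,2) (4,0) (4,1) (4,2)] -> total=8
Click 2 (3,2) count=3: revealed 0 new [(none)] -> total=8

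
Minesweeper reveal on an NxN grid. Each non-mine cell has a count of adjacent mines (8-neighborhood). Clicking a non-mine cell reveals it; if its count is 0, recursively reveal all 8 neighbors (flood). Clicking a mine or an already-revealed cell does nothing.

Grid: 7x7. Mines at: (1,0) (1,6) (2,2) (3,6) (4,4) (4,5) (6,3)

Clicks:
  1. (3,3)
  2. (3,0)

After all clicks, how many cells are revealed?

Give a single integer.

Answer: 17

Derivation:
Click 1 (3,3) count=2: revealed 1 new [(3,3)] -> total=1
Click 2 (3,0) count=0: revealed 16 new [(2,0) (2,1) (3,0) (3,1) (3,2) (4,0) (4,1) (4,2) (4,3) (5,0) (5,1) (5,2) (5,3) (6,0) (6,1) (6,2)] -> total=17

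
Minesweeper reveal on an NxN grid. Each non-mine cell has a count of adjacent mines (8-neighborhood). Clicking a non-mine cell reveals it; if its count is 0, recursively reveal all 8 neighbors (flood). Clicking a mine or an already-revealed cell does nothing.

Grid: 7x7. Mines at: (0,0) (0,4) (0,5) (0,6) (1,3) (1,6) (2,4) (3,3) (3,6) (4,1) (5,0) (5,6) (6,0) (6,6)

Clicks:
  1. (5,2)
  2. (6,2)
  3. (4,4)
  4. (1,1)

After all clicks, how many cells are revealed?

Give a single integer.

Answer: 15

Derivation:
Click 1 (5,2) count=1: revealed 1 new [(5,2)] -> total=1
Click 2 (6,2) count=0: revealed 13 new [(4,2) (4,3) (4,4) (4,5) (5,1) (5,3) (5,4) (5,5) (6,1) (6,2) (6,3) (6,4) (6,5)] -> total=14
Click 3 (4,4) count=1: revealed 0 new [(none)] -> total=14
Click 4 (1,1) count=1: revealed 1 new [(1,1)] -> total=15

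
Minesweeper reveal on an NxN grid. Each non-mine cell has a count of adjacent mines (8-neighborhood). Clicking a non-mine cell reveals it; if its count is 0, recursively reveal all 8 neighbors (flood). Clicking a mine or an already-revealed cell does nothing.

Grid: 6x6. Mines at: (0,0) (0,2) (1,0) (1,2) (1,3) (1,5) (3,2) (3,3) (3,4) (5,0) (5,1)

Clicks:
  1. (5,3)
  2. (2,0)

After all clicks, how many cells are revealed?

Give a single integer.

Click 1 (5,3) count=0: revealed 8 new [(4,2) (4,3) (4,4) (4,5) (5,2) (5,3) (5,4) (5,5)] -> total=8
Click 2 (2,0) count=1: revealed 1 new [(2,0)] -> total=9

Answer: 9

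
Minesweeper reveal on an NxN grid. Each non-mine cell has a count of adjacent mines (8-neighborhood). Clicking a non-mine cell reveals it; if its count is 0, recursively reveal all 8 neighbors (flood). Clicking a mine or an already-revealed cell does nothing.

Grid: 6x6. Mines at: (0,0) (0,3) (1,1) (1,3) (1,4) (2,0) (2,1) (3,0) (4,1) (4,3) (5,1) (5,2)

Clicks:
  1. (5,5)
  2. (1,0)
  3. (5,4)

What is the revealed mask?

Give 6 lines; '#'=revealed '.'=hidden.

Click 1 (5,5) count=0: revealed 8 new [(2,4) (2,5) (3,4) (3,5) (4,4) (4,5) (5,4) (5,5)] -> total=8
Click 2 (1,0) count=4: revealed 1 new [(1,0)] -> total=9
Click 3 (5,4) count=1: revealed 0 new [(none)] -> total=9

Answer: ......
#.....
....##
....##
....##
....##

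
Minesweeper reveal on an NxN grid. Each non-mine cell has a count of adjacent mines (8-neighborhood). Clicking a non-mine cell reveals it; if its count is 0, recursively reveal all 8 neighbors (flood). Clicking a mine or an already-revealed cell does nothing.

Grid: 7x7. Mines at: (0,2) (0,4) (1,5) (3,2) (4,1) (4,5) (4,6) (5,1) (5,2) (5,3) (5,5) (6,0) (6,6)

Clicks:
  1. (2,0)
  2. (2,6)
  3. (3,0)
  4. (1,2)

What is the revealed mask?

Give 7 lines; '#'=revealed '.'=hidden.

Click 1 (2,0) count=0: revealed 8 new [(0,0) (0,1) (1,0) (1,1) (2,0) (2,1) (3,0) (3,1)] -> total=8
Click 2 (2,6) count=1: revealed 1 new [(2,6)] -> total=9
Click 3 (3,0) count=1: revealed 0 new [(none)] -> total=9
Click 4 (1,2) count=1: revealed 1 new [(1,2)] -> total=10

Answer: ##.....
###....
##....#
##.....
.......
.......
.......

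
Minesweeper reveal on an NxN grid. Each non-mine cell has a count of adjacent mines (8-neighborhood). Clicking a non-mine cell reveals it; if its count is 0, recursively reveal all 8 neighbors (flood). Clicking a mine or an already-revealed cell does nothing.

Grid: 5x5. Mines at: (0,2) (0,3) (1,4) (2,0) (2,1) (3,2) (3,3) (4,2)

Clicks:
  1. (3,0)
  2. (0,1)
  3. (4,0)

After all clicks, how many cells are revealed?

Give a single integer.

Click 1 (3,0) count=2: revealed 1 new [(3,0)] -> total=1
Click 2 (0,1) count=1: revealed 1 new [(0,1)] -> total=2
Click 3 (4,0) count=0: revealed 3 new [(3,1) (4,0) (4,1)] -> total=5

Answer: 5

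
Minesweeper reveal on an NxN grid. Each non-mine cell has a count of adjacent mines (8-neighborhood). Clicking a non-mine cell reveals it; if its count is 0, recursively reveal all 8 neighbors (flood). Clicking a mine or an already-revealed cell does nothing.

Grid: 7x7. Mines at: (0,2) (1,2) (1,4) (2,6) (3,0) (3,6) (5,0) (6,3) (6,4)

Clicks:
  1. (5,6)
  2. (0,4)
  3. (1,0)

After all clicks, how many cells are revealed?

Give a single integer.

Answer: 13

Derivation:
Click 1 (5,6) count=0: revealed 6 new [(4,5) (4,6) (5,5) (5,6) (6,5) (6,6)] -> total=6
Click 2 (0,4) count=1: revealed 1 new [(0,4)] -> total=7
Click 3 (1,0) count=0: revealed 6 new [(0,0) (0,1) (1,0) (1,1) (2,0) (2,1)] -> total=13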